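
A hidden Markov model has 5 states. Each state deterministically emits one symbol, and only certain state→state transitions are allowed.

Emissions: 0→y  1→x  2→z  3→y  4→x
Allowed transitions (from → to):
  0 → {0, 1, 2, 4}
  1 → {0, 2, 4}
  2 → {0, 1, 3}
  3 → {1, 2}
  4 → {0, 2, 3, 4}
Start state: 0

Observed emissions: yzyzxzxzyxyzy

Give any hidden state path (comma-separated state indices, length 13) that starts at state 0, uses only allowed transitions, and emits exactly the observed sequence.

  t0 'y' -> {0,3}, take 0 (start)
  t1 'z' -> {2}, take 2 (0->2 ok)
  t2 'y' -> {0,3}, take 0 (2->0 ok)
  t3 'z' -> {2}, take 2 (0->2 ok)
  t4 'x' -> {1,4}, take 1 (2->1 ok)
  t5 'z' -> {2}, take 2 (1->2 ok)
  t6 'x' -> {1,4}, take 1 (2->1 ok)
  t7 'z' -> {2}, take 2 (1->2 ok)
  t8 'y' -> {0,3}, take 0 (2->0 ok)
  t9 'x' -> {1,4}, take 4 (0->4 ok)
  t10 'y' -> {0,3}, take 3 (4->3 ok)
  t11 'z' -> {2}, take 2 (3->2 ok)
  t12 'y' -> {0,3}, take 0 (2->0 ok)

0,2,0,2,1,2,1,2,0,4,3,2,0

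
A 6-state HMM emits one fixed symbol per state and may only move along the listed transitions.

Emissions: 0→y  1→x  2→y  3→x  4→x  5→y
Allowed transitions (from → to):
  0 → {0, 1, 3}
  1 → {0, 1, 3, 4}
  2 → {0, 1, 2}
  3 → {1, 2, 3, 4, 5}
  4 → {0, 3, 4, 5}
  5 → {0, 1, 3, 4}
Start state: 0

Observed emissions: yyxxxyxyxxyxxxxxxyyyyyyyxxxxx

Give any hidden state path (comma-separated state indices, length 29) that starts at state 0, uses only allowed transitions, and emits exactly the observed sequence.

  0: obs=y cand={0,2,5} pick 0 [start]
  1: obs=y cand={0,2,5} pick 0 [0->0 ok]
  2: obs=x cand={1,3,4} pick 3 [0->3 ok]
  3: obs=x cand={1,3,4} pick 3 [3->3 ok]
  4: obs=x cand={1,3,4} pick 4 [3->4 ok]
  5: obs=y cand={0,2,5} pick 5 [4->5 ok]
  6: obs=x cand={1,3,4} pick 1 [5->1 ok]
  7: obs=y cand={0,2,5} pick 0 [1->0 ok]
  8: obs=x cand={1,3,4} pick 3 [0->3 ok]
  9: obs=x cand={1,3,4} pick 4 [3->4 ok]
  10: obs=y cand={0,2,5} pick 5 [4->5 ok]
  11: obs=x cand={1,3,4} pick 1 [5->1 ok]
  12: obs=x cand={1,3,4} pick 4 [1->4 ok]
  13: obs=x cand={1,3,4} pick 3 [4->3 ok]
  14: obs=x cand={1,3,4} pick 3 [3->3 ok]
  15: obs=x cand={1,3,4} pick 4 [3->4 ok]
  16: obs=x cand={1,3,4} pick 4 [4->4 ok]
  17: obs=y cand={0,2,5} pick 5 [4->5 ok]
  18: obs=y cand={0,2,5} pick 0 [5->0 ok]
  19: obs=y cand={0,2,5} pick 0 [0->0 ok]
  20: obs=y cand={0,2,5} pick 0 [0->0 ok]
  21: obs=y cand={0,2,5} pick 0 [0->0 ok]
  22: obs=y cand={0,2,5} pick 0 [0->0 ok]
  23: obs=y cand={0,2,5} pick 0 [0->0 ok]
  24: obs=x cand={1,3,4} pick 1 [0->1 ok]
  25: obs=x cand={1,3,4} pick 4 [1->4 ok]
  26: obs=x cand={1,3,4} pick 4 [4->4 ok]
  27: obs=x cand={1,3,4} pick 4 [4->4 ok]
  28: obs=x cand={1,3,4} pick 4 [4->4 ok]

0,0,3,3,4,5,1,0,3,4,5,1,4,3,3,4,4,5,0,0,0,0,0,0,1,4,4,4,4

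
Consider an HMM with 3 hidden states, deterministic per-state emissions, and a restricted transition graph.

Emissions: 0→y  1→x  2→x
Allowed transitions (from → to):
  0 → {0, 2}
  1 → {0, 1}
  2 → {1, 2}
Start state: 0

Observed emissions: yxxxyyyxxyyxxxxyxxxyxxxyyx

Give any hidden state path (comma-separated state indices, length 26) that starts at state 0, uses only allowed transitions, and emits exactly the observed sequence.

0,2,2,1,0,0,0,2,1,0,0,2,2,2,1,0,2,2,1,0,2,2,1,0,0,2

  0: obs=y cand={0} pick 0 [start]
  1: obs=x cand={1,2} pick 2 [0->2 ok]
  2: obs=x cand={1,2} pick 2 [2->2 ok]
  3: obs=x cand={1,2} pick 1 [2->1 ok]
  4: obs=y cand={0} pick 0 [1->0 ok]
  5: obs=y cand={0} pick 0 [0->0 ok]
  6: obs=y cand={0} pick 0 [0->0 ok]
  7: obs=x cand={1,2} pick 2 [0->2 ok]
  8: obs=x cand={1,2} pick 1 [2->1 ok]
  9: obs=y cand={0} pick 0 [1->0 ok]
  10: obs=y cand={0} pick 0 [0->0 ok]
  11: obs=x cand={1,2} pick 2 [0->2 ok]
  12: obs=x cand={1,2} pick 2 [2->2 ok]
  13: obs=x cand={1,2} pick 2 [2->2 ok]
  14: obs=x cand={1,2} pick 1 [2->1 ok]
  15: obs=y cand={0} pick 0 [1->0 ok]
  16: obs=x cand={1,2} pick 2 [0->2 ok]
  17: obs=x cand={1,2} pick 2 [2->2 ok]
  18: obs=x cand={1,2} pick 1 [2->1 ok]
  19: obs=y cand={0} pick 0 [1->0 ok]
  20: obs=x cand={1,2} pick 2 [0->2 ok]
  21: obs=x cand={1,2} pick 2 [2->2 ok]
  22: obs=x cand={1,2} pick 1 [2->1 ok]
  23: obs=y cand={0} pick 0 [1->0 ok]
  24: obs=y cand={0} pick 0 [0->0 ok]
  25: obs=x cand={1,2} pick 2 [0->2 ok]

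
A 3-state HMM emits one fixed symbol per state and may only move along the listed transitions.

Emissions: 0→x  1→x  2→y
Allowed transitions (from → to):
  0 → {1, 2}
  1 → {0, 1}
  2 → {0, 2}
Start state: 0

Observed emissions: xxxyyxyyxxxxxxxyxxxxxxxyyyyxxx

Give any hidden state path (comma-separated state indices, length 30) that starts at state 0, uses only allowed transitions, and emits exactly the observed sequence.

  t0 'x' -> {0,1}, take 0 (start)
  t1 'x' -> {0,1}, take 1 (0->1 ok)
  t2 'x' -> {0,1}, take 0 (1->0 ok)
  t3 'y' -> {2}, take 2 (0->2 ok)
  t4 'y' -> {2}, take 2 (2->2 ok)
  t5 'x' -> {0,1}, take 0 (2->0 ok)
  t6 'y' -> {2}, take 2 (0->2 ok)
  t7 'y' -> {2}, take 2 (2->2 ok)
  t8 'x' -> {0,1}, take 0 (2->0 ok)
  t9 'x' -> {0,1}, take 1 (0->1 ok)
  t10 'x' -> {0,1}, take 1 (1->1 ok)
  t11 'x' -> {0,1}, take 1 (1->1 ok)
  t12 'x' -> {0,1}, take 0 (1->0 ok)
  t13 'x' -> {0,1}, take 1 (0->1 ok)
  t14 'x' -> {0,1}, take 0 (1->0 ok)
  t15 'y' -> {2}, take 2 (0->2 ok)
  t16 'x' -> {0,1}, take 0 (2->0 ok)
  t17 'x' -> {0,1}, take 1 (0->1 ok)
  t18 'x' -> {0,1}, take 1 (1->1 ok)
  t19 'x' -> {0,1}, take 1 (1->1 ok)
  t20 'x' -> {0,1}, take 1 (1->1 ok)
  t21 'x' -> {0,1}, take 1 (1->1 ok)
  t22 'x' -> {0,1}, take 0 (1->0 ok)
  t23 'y' -> {2}, take 2 (0->2 ok)
  t24 'y' -> {2}, take 2 (2->2 ok)
  t25 'y' -> {2}, take 2 (2->2 ok)
  t26 'y' -> {2}, take 2 (2->2 ok)
  t27 'x' -> {0,1}, take 0 (2->0 ok)
  t28 'x' -> {0,1}, take 1 (0->1 ok)
  t29 'x' -> {0,1}, take 1 (1->1 ok)

0,1,0,2,2,0,2,2,0,1,1,1,0,1,0,2,0,1,1,1,1,1,0,2,2,2,2,0,1,1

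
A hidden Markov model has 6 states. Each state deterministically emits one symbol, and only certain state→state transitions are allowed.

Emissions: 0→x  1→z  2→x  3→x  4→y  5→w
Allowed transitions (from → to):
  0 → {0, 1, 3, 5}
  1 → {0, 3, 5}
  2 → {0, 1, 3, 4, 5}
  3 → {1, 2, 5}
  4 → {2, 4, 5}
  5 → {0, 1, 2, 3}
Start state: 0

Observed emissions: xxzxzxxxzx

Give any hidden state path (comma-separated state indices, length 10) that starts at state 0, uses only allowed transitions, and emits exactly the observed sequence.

  pos 0: x in {0,2,3}, choose 0; start
  pos 1: x in {0,2,3}, choose 0; 0->0 ok
  pos 2: z in {1}, choose 1; 0->1 ok
  pos 3: x in {0,2,3}, choose 0; 1->0 ok
  pos 4: z in {1}, choose 1; 0->1 ok
  pos 5: x in {0,2,3}, choose 0; 1->0 ok
  pos 6: x in {0,2,3}, choose 3; 0->3 ok
  pos 7: x in {0,2,3}, choose 2; 3->2 ok
  pos 8: z in {1}, choose 1; 2->1 ok
  pos 9: x in {0,2,3}, choose 3; 1->3 ok

0,0,1,0,1,0,3,2,1,3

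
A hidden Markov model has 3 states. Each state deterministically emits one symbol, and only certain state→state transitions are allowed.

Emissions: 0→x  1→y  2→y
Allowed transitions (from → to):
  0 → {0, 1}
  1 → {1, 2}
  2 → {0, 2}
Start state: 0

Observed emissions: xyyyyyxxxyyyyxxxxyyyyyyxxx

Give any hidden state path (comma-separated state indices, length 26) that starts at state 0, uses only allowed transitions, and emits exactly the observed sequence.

  [0] x  {0}  => 0  start
  [1] y  {1,2}  => 1  0->1 ok
  [2] y  {1,2}  => 1  1->1 ok
  [3] y  {1,2}  => 2  1->2 ok
  [4] y  {1,2}  => 2  2->2 ok
  [5] y  {1,2}  => 2  2->2 ok
  [6] x  {0}  => 0  2->0 ok
  [7] x  {0}  => 0  0->0 ok
  [8] x  {0}  => 0  0->0 ok
  [9] y  {1,2}  => 1  0->1 ok
  [10] y  {1,2}  => 1  1->1 ok
  [11] y  {1,2}  => 1  1->1 ok
  [12] y  {1,2}  => 2  1->2 ok
  [13] x  {0}  => 0  2->0 ok
  [14] x  {0}  => 0  0->0 ok
  [15] x  {0}  => 0  0->0 ok
  [16] x  {0}  => 0  0->0 ok
  [17] y  {1,2}  => 1  0->1 ok
  [18] y  {1,2}  => 1  1->1 ok
  [19] y  {1,2}  => 1  1->1 ok
  [20] y  {1,2}  => 1  1->1 ok
  [21] y  {1,2}  => 1  1->1 ok
  [22] y  {1,2}  => 2  1->2 ok
  [23] x  {0}  => 0  2->0 ok
  [24] x  {0}  => 0  0->0 ok
  [25] x  {0}  => 0  0->0 ok

0,1,1,2,2,2,0,0,0,1,1,1,2,0,0,0,0,1,1,1,1,1,2,0,0,0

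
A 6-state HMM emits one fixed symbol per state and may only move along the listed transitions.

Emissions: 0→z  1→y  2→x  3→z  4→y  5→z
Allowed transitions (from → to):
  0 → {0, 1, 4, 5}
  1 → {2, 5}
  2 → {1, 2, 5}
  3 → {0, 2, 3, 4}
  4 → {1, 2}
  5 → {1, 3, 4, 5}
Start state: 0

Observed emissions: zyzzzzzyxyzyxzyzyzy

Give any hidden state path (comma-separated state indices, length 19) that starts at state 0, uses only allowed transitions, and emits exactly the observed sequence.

  [0] z  {0,3,5}  => 0  start
  [1] y  {1,4}  => 1  0->1 ok
  [2] z  {0,3,5}  => 5  1->5 ok
  [3] z  {0,3,5}  => 3  5->3 ok
  [4] z  {0,3,5}  => 0  3->0 ok
  [5] z  {0,3,5}  => 5  0->5 ok
  [6] z  {0,3,5}  => 5  5->5 ok
  [7] y  {1,4}  => 1  5->1 ok
  [8] x  {2}  => 2  1->2 ok
  [9] y  {1,4}  => 1  2->1 ok
  [10] z  {0,3,5}  => 5  1->5 ok
  [11] y  {1,4}  => 1  5->1 ok
  [12] x  {2}  => 2  1->2 ok
  [13] z  {0,3,5}  => 5  2->5 ok
  [14] y  {1,4}  => 1  5->1 ok
  [15] z  {0,3,5}  => 5  1->5 ok
  [16] y  {1,4}  => 1  5->1 ok
  [17] z  {0,3,5}  => 5  1->5 ok
  [18] y  {1,4}  => 4  5->4 ok

0,1,5,3,0,5,5,1,2,1,5,1,2,5,1,5,1,5,4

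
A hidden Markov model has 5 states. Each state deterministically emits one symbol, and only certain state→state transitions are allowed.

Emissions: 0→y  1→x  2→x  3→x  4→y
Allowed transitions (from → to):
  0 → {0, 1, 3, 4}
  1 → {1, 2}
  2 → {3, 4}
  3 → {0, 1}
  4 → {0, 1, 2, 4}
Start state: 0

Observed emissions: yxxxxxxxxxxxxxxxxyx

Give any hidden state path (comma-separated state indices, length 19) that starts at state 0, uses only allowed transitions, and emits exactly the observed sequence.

0,1,1,1,1,2,3,1,1,2,3,1,2,3,1,1,2,4,2

  t0 'y' -> {0,4}, take 0 (start)
  t1 'x' -> {1,2,3}, take 1 (0->1 ok)
  t2 'x' -> {1,2,3}, take 1 (1->1 ok)
  t3 'x' -> {1,2,3}, take 1 (1->1 ok)
  t4 'x' -> {1,2,3}, take 1 (1->1 ok)
  t5 'x' -> {1,2,3}, take 2 (1->2 ok)
  t6 'x' -> {1,2,3}, take 3 (2->3 ok)
  t7 'x' -> {1,2,3}, take 1 (3->1 ok)
  t8 'x' -> {1,2,3}, take 1 (1->1 ok)
  t9 'x' -> {1,2,3}, take 2 (1->2 ok)
  t10 'x' -> {1,2,3}, take 3 (2->3 ok)
  t11 'x' -> {1,2,3}, take 1 (3->1 ok)
  t12 'x' -> {1,2,3}, take 2 (1->2 ok)
  t13 'x' -> {1,2,3}, take 3 (2->3 ok)
  t14 'x' -> {1,2,3}, take 1 (3->1 ok)
  t15 'x' -> {1,2,3}, take 1 (1->1 ok)
  t16 'x' -> {1,2,3}, take 2 (1->2 ok)
  t17 'y' -> {0,4}, take 4 (2->4 ok)
  t18 'x' -> {1,2,3}, take 2 (4->2 ok)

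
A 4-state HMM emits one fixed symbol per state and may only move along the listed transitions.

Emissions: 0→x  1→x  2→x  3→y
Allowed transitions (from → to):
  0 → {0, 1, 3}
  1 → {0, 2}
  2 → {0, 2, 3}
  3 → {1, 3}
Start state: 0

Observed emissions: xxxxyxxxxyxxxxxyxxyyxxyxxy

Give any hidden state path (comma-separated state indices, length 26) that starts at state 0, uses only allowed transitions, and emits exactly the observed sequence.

0,0,1,2,3,1,2,2,2,3,1,0,1,2,2,3,1,0,3,3,1,0,3,1,0,3

  pos 0: x in {0,1,2}, choose 0; start
  pos 1: x in {0,1,2}, choose 0; 0->0 ok
  pos 2: x in {0,1,2}, choose 1; 0->1 ok
  pos 3: x in {0,1,2}, choose 2; 1->2 ok
  pos 4: y in {3}, choose 3; 2->3 ok
  pos 5: x in {0,1,2}, choose 1; 3->1 ok
  pos 6: x in {0,1,2}, choose 2; 1->2 ok
  pos 7: x in {0,1,2}, choose 2; 2->2 ok
  pos 8: x in {0,1,2}, choose 2; 2->2 ok
  pos 9: y in {3}, choose 3; 2->3 ok
  pos 10: x in {0,1,2}, choose 1; 3->1 ok
  pos 11: x in {0,1,2}, choose 0; 1->0 ok
  pos 12: x in {0,1,2}, choose 1; 0->1 ok
  pos 13: x in {0,1,2}, choose 2; 1->2 ok
  pos 14: x in {0,1,2}, choose 2; 2->2 ok
  pos 15: y in {3}, choose 3; 2->3 ok
  pos 16: x in {0,1,2}, choose 1; 3->1 ok
  pos 17: x in {0,1,2}, choose 0; 1->0 ok
  pos 18: y in {3}, choose 3; 0->3 ok
  pos 19: y in {3}, choose 3; 3->3 ok
  pos 20: x in {0,1,2}, choose 1; 3->1 ok
  pos 21: x in {0,1,2}, choose 0; 1->0 ok
  pos 22: y in {3}, choose 3; 0->3 ok
  pos 23: x in {0,1,2}, choose 1; 3->1 ok
  pos 24: x in {0,1,2}, choose 0; 1->0 ok
  pos 25: y in {3}, choose 3; 0->3 ok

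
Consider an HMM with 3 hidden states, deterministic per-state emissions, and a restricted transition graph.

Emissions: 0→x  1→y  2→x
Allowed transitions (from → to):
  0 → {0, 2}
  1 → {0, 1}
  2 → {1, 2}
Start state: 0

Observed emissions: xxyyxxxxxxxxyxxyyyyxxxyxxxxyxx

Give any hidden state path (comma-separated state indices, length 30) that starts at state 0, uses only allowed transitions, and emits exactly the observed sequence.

0,2,1,1,0,0,0,0,0,0,0,2,1,0,2,1,1,1,1,0,2,2,1,0,0,2,2,1,0,0

  pos 0: x in {0,2}, choose 0; start
  pos 1: x in {0,2}, choose 2; 0->2 ok
  pos 2: y in {1}, choose 1; 2->1 ok
  pos 3: y in {1}, choose 1; 1->1 ok
  pos 4: x in {0,2}, choose 0; 1->0 ok
  pos 5: x in {0,2}, choose 0; 0->0 ok
  pos 6: x in {0,2}, choose 0; 0->0 ok
  pos 7: x in {0,2}, choose 0; 0->0 ok
  pos 8: x in {0,2}, choose 0; 0->0 ok
  pos 9: x in {0,2}, choose 0; 0->0 ok
  pos 10: x in {0,2}, choose 0; 0->0 ok
  pos 11: x in {0,2}, choose 2; 0->2 ok
  pos 12: y in {1}, choose 1; 2->1 ok
  pos 13: x in {0,2}, choose 0; 1->0 ok
  pos 14: x in {0,2}, choose 2; 0->2 ok
  pos 15: y in {1}, choose 1; 2->1 ok
  pos 16: y in {1}, choose 1; 1->1 ok
  pos 17: y in {1}, choose 1; 1->1 ok
  pos 18: y in {1}, choose 1; 1->1 ok
  pos 19: x in {0,2}, choose 0; 1->0 ok
  pos 20: x in {0,2}, choose 2; 0->2 ok
  pos 21: x in {0,2}, choose 2; 2->2 ok
  pos 22: y in {1}, choose 1; 2->1 ok
  pos 23: x in {0,2}, choose 0; 1->0 ok
  pos 24: x in {0,2}, choose 0; 0->0 ok
  pos 25: x in {0,2}, choose 2; 0->2 ok
  pos 26: x in {0,2}, choose 2; 2->2 ok
  pos 27: y in {1}, choose 1; 2->1 ok
  pos 28: x in {0,2}, choose 0; 1->0 ok
  pos 29: x in {0,2}, choose 0; 0->0 ok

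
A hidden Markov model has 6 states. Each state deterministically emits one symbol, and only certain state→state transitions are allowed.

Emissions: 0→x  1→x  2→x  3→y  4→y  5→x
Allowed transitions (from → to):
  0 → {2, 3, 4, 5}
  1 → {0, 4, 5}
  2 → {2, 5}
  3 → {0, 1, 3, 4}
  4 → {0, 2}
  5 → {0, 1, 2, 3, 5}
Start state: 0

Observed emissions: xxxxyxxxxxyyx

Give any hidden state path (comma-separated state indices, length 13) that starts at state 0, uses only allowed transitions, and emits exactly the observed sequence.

  [0] x  {0,1,2,5}  => 0  start
  [1] x  {0,1,2,5}  => 5  0->5 ok
  [2] x  {0,1,2,5}  => 5  5->5 ok
  [3] x  {0,1,2,5}  => 5  5->5 ok
  [4] y  {3,4}  => 3  5->3 ok
  [5] x  {0,1,2,5}  => 0  3->0 ok
  [6] x  {0,1,2,5}  => 2  0->2 ok
  [7] x  {0,1,2,5}  => 2  2->2 ok
  [8] x  {0,1,2,5}  => 5  2->5 ok
  [9] x  {0,1,2,5}  => 5  5->5 ok
  [10] y  {3,4}  => 3  5->3 ok
  [11] y  {3,4}  => 4  3->4 ok
  [12] x  {0,1,2,5}  => 0  4->0 ok

0,5,5,5,3,0,2,2,5,5,3,4,0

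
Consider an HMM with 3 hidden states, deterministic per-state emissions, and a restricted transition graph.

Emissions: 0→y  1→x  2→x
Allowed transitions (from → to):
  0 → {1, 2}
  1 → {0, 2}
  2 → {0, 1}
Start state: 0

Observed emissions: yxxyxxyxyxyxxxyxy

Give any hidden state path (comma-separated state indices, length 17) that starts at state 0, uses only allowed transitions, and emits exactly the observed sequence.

  0: obs=y cand={0} pick 0 [start]
  1: obs=x cand={1,2} pick 1 [0->1 ok]
  2: obs=x cand={1,2} pick 2 [1->2 ok]
  3: obs=y cand={0} pick 0 [2->0 ok]
  4: obs=x cand={1,2} pick 2 [0->2 ok]
  5: obs=x cand={1,2} pick 1 [2->1 ok]
  6: obs=y cand={0} pick 0 [1->0 ok]
  7: obs=x cand={1,2} pick 1 [0->1 ok]
  8: obs=y cand={0} pick 0 [1->0 ok]
  9: obs=x cand={1,2} pick 2 [0->2 ok]
  10: obs=y cand={0} pick 0 [2->0 ok]
  11: obs=x cand={1,2} pick 2 [0->2 ok]
  12: obs=x cand={1,2} pick 1 [2->1 ok]
  13: obs=x cand={1,2} pick 2 [1->2 ok]
  14: obs=y cand={0} pick 0 [2->0 ok]
  15: obs=x cand={1,2} pick 1 [0->1 ok]
  16: obs=y cand={0} pick 0 [1->0 ok]

0,1,2,0,2,1,0,1,0,2,0,2,1,2,0,1,0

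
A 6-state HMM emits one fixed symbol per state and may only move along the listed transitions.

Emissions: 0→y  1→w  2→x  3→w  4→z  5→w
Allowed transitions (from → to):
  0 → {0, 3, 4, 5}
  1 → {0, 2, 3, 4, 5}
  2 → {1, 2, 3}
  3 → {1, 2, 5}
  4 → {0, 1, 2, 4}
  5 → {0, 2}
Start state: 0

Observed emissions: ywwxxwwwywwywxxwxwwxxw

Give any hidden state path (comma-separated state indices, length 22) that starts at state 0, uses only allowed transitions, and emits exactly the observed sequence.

0,3,5,2,2,1,3,1,0,3,5,0,5,2,2,1,2,3,5,2,2,1

  pos 0: y in {0}, choose 0; start
  pos 1: w in {1,3,5}, choose 3; 0->3 ok
  pos 2: w in {1,3,5}, choose 5; 3->5 ok
  pos 3: x in {2}, choose 2; 5->2 ok
  pos 4: x in {2}, choose 2; 2->2 ok
  pos 5: w in {1,3,5}, choose 1; 2->1 ok
  pos 6: w in {1,3,5}, choose 3; 1->3 ok
  pos 7: w in {1,3,5}, choose 1; 3->1 ok
  pos 8: y in {0}, choose 0; 1->0 ok
  pos 9: w in {1,3,5}, choose 3; 0->3 ok
  pos 10: w in {1,3,5}, choose 5; 3->5 ok
  pos 11: y in {0}, choose 0; 5->0 ok
  pos 12: w in {1,3,5}, choose 5; 0->5 ok
  pos 13: x in {2}, choose 2; 5->2 ok
  pos 14: x in {2}, choose 2; 2->2 ok
  pos 15: w in {1,3,5}, choose 1; 2->1 ok
  pos 16: x in {2}, choose 2; 1->2 ok
  pos 17: w in {1,3,5}, choose 3; 2->3 ok
  pos 18: w in {1,3,5}, choose 5; 3->5 ok
  pos 19: x in {2}, choose 2; 5->2 ok
  pos 20: x in {2}, choose 2; 2->2 ok
  pos 21: w in {1,3,5}, choose 1; 2->1 ok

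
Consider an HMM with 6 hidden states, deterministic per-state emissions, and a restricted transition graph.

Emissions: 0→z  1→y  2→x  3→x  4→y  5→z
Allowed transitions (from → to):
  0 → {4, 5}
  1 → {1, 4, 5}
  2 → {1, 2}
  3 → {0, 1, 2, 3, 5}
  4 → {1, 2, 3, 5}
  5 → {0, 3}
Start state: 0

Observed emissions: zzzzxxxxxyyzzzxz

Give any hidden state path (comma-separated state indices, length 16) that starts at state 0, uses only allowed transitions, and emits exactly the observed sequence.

0,5,0,5,3,3,3,2,2,1,1,5,0,5,3,0

  0: obs=z cand={0,5} pick 0 [start]
  1: obs=z cand={0,5} pick 5 [0->5 ok]
  2: obs=z cand={0,5} pick 0 [5->0 ok]
  3: obs=z cand={0,5} pick 5 [0->5 ok]
  4: obs=x cand={2,3} pick 3 [5->3 ok]
  5: obs=x cand={2,3} pick 3 [3->3 ok]
  6: obs=x cand={2,3} pick 3 [3->3 ok]
  7: obs=x cand={2,3} pick 2 [3->2 ok]
  8: obs=x cand={2,3} pick 2 [2->2 ok]
  9: obs=y cand={1,4} pick 1 [2->1 ok]
  10: obs=y cand={1,4} pick 1 [1->1 ok]
  11: obs=z cand={0,5} pick 5 [1->5 ok]
  12: obs=z cand={0,5} pick 0 [5->0 ok]
  13: obs=z cand={0,5} pick 5 [0->5 ok]
  14: obs=x cand={2,3} pick 3 [5->3 ok]
  15: obs=z cand={0,5} pick 0 [3->0 ok]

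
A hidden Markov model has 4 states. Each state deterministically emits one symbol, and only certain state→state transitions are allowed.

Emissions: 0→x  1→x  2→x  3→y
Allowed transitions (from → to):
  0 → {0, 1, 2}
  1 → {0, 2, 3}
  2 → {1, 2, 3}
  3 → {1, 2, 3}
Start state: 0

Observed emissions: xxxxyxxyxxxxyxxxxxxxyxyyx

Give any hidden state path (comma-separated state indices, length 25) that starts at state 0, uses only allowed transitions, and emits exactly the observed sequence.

0,0,0,1,3,1,2,3,1,2,2,1,3,1,0,0,1,2,2,1,3,1,3,3,1

  [0] x  {0,1,2}  => 0  start
  [1] x  {0,1,2}  => 0  0->0 ok
  [2] x  {0,1,2}  => 0  0->0 ok
  [3] x  {0,1,2}  => 1  0->1 ok
  [4] y  {3}  => 3  1->3 ok
  [5] x  {0,1,2}  => 1  3->1 ok
  [6] x  {0,1,2}  => 2  1->2 ok
  [7] y  {3}  => 3  2->3 ok
  [8] x  {0,1,2}  => 1  3->1 ok
  [9] x  {0,1,2}  => 2  1->2 ok
  [10] x  {0,1,2}  => 2  2->2 ok
  [11] x  {0,1,2}  => 1  2->1 ok
  [12] y  {3}  => 3  1->3 ok
  [13] x  {0,1,2}  => 1  3->1 ok
  [14] x  {0,1,2}  => 0  1->0 ok
  [15] x  {0,1,2}  => 0  0->0 ok
  [16] x  {0,1,2}  => 1  0->1 ok
  [17] x  {0,1,2}  => 2  1->2 ok
  [18] x  {0,1,2}  => 2  2->2 ok
  [19] x  {0,1,2}  => 1  2->1 ok
  [20] y  {3}  => 3  1->3 ok
  [21] x  {0,1,2}  => 1  3->1 ok
  [22] y  {3}  => 3  1->3 ok
  [23] y  {3}  => 3  3->3 ok
  [24] x  {0,1,2}  => 1  3->1 ok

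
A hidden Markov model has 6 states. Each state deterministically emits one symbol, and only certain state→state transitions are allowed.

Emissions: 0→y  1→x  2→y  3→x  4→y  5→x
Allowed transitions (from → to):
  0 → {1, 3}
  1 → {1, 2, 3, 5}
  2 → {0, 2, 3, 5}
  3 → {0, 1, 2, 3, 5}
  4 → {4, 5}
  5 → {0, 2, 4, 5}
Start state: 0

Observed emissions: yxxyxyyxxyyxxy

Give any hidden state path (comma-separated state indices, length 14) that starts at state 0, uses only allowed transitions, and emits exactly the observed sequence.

  [0] y  {0,2,4}  => 0  start
  [1] x  {1,3,5}  => 1  0->1 ok
  [2] x  {1,3,5}  => 1  1->1 ok
  [3] y  {0,2,4}  => 2  1->2 ok
  [4] x  {1,3,5}  => 3  2->3 ok
  [5] y  {0,2,4}  => 2  3->2 ok
  [6] y  {0,2,4}  => 0  2->0 ok
  [7] x  {1,3,5}  => 1  0->1 ok
  [8] x  {1,3,5}  => 3  1->3 ok
  [9] y  {0,2,4}  => 2  3->2 ok
  [10] y  {0,2,4}  => 0  2->0 ok
  [11] x  {1,3,5}  => 1  0->1 ok
  [12] x  {1,3,5}  => 5  1->5 ok
  [13] y  {0,2,4}  => 2  5->2 ok

0,1,1,2,3,2,0,1,3,2,0,1,5,2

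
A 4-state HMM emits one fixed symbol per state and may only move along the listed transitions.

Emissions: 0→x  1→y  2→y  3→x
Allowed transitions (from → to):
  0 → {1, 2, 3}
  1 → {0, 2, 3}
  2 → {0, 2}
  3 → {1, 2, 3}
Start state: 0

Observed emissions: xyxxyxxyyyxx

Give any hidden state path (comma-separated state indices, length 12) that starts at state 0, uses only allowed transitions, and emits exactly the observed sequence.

0,1,3,3,1,0,3,2,2,2,0,3

  t0 'x' -> {0,3}, take 0 (start)
  t1 'y' -> {1,2}, take 1 (0->1 ok)
  t2 'x' -> {0,3}, take 3 (1->3 ok)
  t3 'x' -> {0,3}, take 3 (3->3 ok)
  t4 'y' -> {1,2}, take 1 (3->1 ok)
  t5 'x' -> {0,3}, take 0 (1->0 ok)
  t6 'x' -> {0,3}, take 3 (0->3 ok)
  t7 'y' -> {1,2}, take 2 (3->2 ok)
  t8 'y' -> {1,2}, take 2 (2->2 ok)
  t9 'y' -> {1,2}, take 2 (2->2 ok)
  t10 'x' -> {0,3}, take 0 (2->0 ok)
  t11 'x' -> {0,3}, take 3 (0->3 ok)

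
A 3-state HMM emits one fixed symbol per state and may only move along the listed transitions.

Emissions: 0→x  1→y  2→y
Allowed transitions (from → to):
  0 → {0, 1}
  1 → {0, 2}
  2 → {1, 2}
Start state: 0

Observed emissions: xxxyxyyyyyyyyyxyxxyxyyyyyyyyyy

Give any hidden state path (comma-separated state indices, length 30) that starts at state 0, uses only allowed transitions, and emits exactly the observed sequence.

  [0] x  {0}  => 0  start
  [1] x  {0}  => 0  0->0 ok
  [2] x  {0}  => 0  0->0 ok
  [3] y  {1,2}  => 1  0->1 ok
  [4] x  {0}  => 0  1->0 ok
  [5] y  {1,2}  => 1  0->1 ok
  [6] y  {1,2}  => 2  1->2 ok
  [7] y  {1,2}  => 1  2->1 ok
  [8] y  {1,2}  => 2  1->2 ok
  [9] y  {1,2}  => 1  2->1 ok
  [10] y  {1,2}  => 2  1->2 ok
  [11] y  {1,2}  => 2  2->2 ok
  [12] y  {1,2}  => 2  2->2 ok
  [13] y  {1,2}  => 1  2->1 ok
  [14] x  {0}  => 0  1->0 ok
  [15] y  {1,2}  => 1  0->1 ok
  [16] x  {0}  => 0  1->0 ok
  [17] x  {0}  => 0  0->0 ok
  [18] y  {1,2}  => 1  0->1 ok
  [19] x  {0}  => 0  1->0 ok
  [20] y  {1,2}  => 1  0->1 ok
  [21] y  {1,2}  => 2  1->2 ok
  [22] y  {1,2}  => 2  2->2 ok
  [23] y  {1,2}  => 1  2->1 ok
  [24] y  {1,2}  => 2  1->2 ok
  [25] y  {1,2}  => 2  2->2 ok
  [26] y  {1,2}  => 2  2->2 ok
  [27] y  {1,2}  => 1  2->1 ok
  [28] y  {1,2}  => 2  1->2 ok
  [29] y  {1,2}  => 2  2->2 ok

0,0,0,1,0,1,2,1,2,1,2,2,2,1,0,1,0,0,1,0,1,2,2,1,2,2,2,1,2,2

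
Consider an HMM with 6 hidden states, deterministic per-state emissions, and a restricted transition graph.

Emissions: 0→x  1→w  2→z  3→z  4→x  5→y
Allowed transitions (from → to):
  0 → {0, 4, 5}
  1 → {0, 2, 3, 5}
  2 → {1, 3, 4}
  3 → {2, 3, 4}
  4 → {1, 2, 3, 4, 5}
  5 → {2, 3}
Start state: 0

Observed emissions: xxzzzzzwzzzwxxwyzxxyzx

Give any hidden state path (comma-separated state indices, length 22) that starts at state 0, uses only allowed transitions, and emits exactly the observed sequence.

  t0 'x' -> {0,4}, take 0 (start)
  t1 'x' -> {0,4}, take 4 (0->4 ok)
  t2 'z' -> {2,3}, take 3 (4->3 ok)
  t3 'z' -> {2,3}, take 3 (3->3 ok)
  t4 'z' -> {2,3}, take 3 (3->3 ok)
  t5 'z' -> {2,3}, take 3 (3->3 ok)
  t6 'z' -> {2,3}, take 2 (3->2 ok)
  t7 'w' -> {1}, take 1 (2->1 ok)
  t8 'z' -> {2,3}, take 3 (1->3 ok)
  t9 'z' -> {2,3}, take 3 (3->3 ok)
  t10 'z' -> {2,3}, take 2 (3->2 ok)
  t11 'w' -> {1}, take 1 (2->1 ok)
  t12 'x' -> {0,4}, take 0 (1->0 ok)
  t13 'x' -> {0,4}, take 4 (0->4 ok)
  t14 'w' -> {1}, take 1 (4->1 ok)
  t15 'y' -> {5}, take 5 (1->5 ok)
  t16 'z' -> {2,3}, take 2 (5->2 ok)
  t17 'x' -> {0,4}, take 4 (2->4 ok)
  t18 'x' -> {0,4}, take 4 (4->4 ok)
  t19 'y' -> {5}, take 5 (4->5 ok)
  t20 'z' -> {2,3}, take 3 (5->3 ok)
  t21 'x' -> {0,4}, take 4 (3->4 ok)

0,4,3,3,3,3,2,1,3,3,2,1,0,4,1,5,2,4,4,5,3,4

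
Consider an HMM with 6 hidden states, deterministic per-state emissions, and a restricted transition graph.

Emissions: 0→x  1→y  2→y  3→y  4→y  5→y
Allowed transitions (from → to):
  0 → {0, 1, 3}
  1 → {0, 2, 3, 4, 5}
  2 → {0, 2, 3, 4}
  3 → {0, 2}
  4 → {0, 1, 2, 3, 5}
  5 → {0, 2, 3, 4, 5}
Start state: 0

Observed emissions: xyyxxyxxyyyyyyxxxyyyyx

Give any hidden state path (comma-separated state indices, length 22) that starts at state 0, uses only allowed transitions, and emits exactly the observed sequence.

0,3,2,0,0,1,0,0,1,3,2,4,2,3,0,0,0,1,5,5,2,0

  0: obs=x cand={0} pick 0 [start]
  1: obs=y cand={1,2,3,4,5} pick 3 [0->3 ok]
  2: obs=y cand={1,2,3,4,5} pick 2 [3->2 ok]
  3: obs=x cand={0} pick 0 [2->0 ok]
  4: obs=x cand={0} pick 0 [0->0 ok]
  5: obs=y cand={1,2,3,4,5} pick 1 [0->1 ok]
  6: obs=x cand={0} pick 0 [1->0 ok]
  7: obs=x cand={0} pick 0 [0->0 ok]
  8: obs=y cand={1,2,3,4,5} pick 1 [0->1 ok]
  9: obs=y cand={1,2,3,4,5} pick 3 [1->3 ok]
  10: obs=y cand={1,2,3,4,5} pick 2 [3->2 ok]
  11: obs=y cand={1,2,3,4,5} pick 4 [2->4 ok]
  12: obs=y cand={1,2,3,4,5} pick 2 [4->2 ok]
  13: obs=y cand={1,2,3,4,5} pick 3 [2->3 ok]
  14: obs=x cand={0} pick 0 [3->0 ok]
  15: obs=x cand={0} pick 0 [0->0 ok]
  16: obs=x cand={0} pick 0 [0->0 ok]
  17: obs=y cand={1,2,3,4,5} pick 1 [0->1 ok]
  18: obs=y cand={1,2,3,4,5} pick 5 [1->5 ok]
  19: obs=y cand={1,2,3,4,5} pick 5 [5->5 ok]
  20: obs=y cand={1,2,3,4,5} pick 2 [5->2 ok]
  21: obs=x cand={0} pick 0 [2->0 ok]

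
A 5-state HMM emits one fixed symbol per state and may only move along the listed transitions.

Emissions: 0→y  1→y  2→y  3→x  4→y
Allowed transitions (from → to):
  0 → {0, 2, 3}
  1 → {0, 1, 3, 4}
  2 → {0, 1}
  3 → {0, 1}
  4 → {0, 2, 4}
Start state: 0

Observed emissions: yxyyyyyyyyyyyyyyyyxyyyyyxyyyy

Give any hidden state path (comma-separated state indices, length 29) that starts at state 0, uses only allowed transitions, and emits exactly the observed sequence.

0,3,1,4,2,0,0,2,0,0,2,1,1,4,2,0,2,1,3,0,0,2,0,0,3,0,2,0,2

  0: obs=y cand={0,1,2,4} pick 0 [start]
  1: obs=x cand={3} pick 3 [0->3 ok]
  2: obs=y cand={0,1,2,4} pick 1 [3->1 ok]
  3: obs=y cand={0,1,2,4} pick 4 [1->4 ok]
  4: obs=y cand={0,1,2,4} pick 2 [4->2 ok]
  5: obs=y cand={0,1,2,4} pick 0 [2->0 ok]
  6: obs=y cand={0,1,2,4} pick 0 [0->0 ok]
  7: obs=y cand={0,1,2,4} pick 2 [0->2 ok]
  8: obs=y cand={0,1,2,4} pick 0 [2->0 ok]
  9: obs=y cand={0,1,2,4} pick 0 [0->0 ok]
  10: obs=y cand={0,1,2,4} pick 2 [0->2 ok]
  11: obs=y cand={0,1,2,4} pick 1 [2->1 ok]
  12: obs=y cand={0,1,2,4} pick 1 [1->1 ok]
  13: obs=y cand={0,1,2,4} pick 4 [1->4 ok]
  14: obs=y cand={0,1,2,4} pick 2 [4->2 ok]
  15: obs=y cand={0,1,2,4} pick 0 [2->0 ok]
  16: obs=y cand={0,1,2,4} pick 2 [0->2 ok]
  17: obs=y cand={0,1,2,4} pick 1 [2->1 ok]
  18: obs=x cand={3} pick 3 [1->3 ok]
  19: obs=y cand={0,1,2,4} pick 0 [3->0 ok]
  20: obs=y cand={0,1,2,4} pick 0 [0->0 ok]
  21: obs=y cand={0,1,2,4} pick 2 [0->2 ok]
  22: obs=y cand={0,1,2,4} pick 0 [2->0 ok]
  23: obs=y cand={0,1,2,4} pick 0 [0->0 ok]
  24: obs=x cand={3} pick 3 [0->3 ok]
  25: obs=y cand={0,1,2,4} pick 0 [3->0 ok]
  26: obs=y cand={0,1,2,4} pick 2 [0->2 ok]
  27: obs=y cand={0,1,2,4} pick 0 [2->0 ok]
  28: obs=y cand={0,1,2,4} pick 2 [0->2 ok]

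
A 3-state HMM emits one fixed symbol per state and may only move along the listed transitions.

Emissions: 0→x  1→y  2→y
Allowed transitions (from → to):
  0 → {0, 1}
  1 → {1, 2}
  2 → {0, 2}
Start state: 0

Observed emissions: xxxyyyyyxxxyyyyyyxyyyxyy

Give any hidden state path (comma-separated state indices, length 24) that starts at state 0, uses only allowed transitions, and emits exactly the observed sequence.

0,0,0,1,1,1,1,2,0,0,0,1,1,1,1,2,2,0,1,2,2,0,1,2

  0: obs=x cand={0} pick 0 [start]
  1: obs=x cand={0} pick 0 [0->0 ok]
  2: obs=x cand={0} pick 0 [0->0 ok]
  3: obs=y cand={1,2} pick 1 [0->1 ok]
  4: obs=y cand={1,2} pick 1 [1->1 ok]
  5: obs=y cand={1,2} pick 1 [1->1 ok]
  6: obs=y cand={1,2} pick 1 [1->1 ok]
  7: obs=y cand={1,2} pick 2 [1->2 ok]
  8: obs=x cand={0} pick 0 [2->0 ok]
  9: obs=x cand={0} pick 0 [0->0 ok]
  10: obs=x cand={0} pick 0 [0->0 ok]
  11: obs=y cand={1,2} pick 1 [0->1 ok]
  12: obs=y cand={1,2} pick 1 [1->1 ok]
  13: obs=y cand={1,2} pick 1 [1->1 ok]
  14: obs=y cand={1,2} pick 1 [1->1 ok]
  15: obs=y cand={1,2} pick 2 [1->2 ok]
  16: obs=y cand={1,2} pick 2 [2->2 ok]
  17: obs=x cand={0} pick 0 [2->0 ok]
  18: obs=y cand={1,2} pick 1 [0->1 ok]
  19: obs=y cand={1,2} pick 2 [1->2 ok]
  20: obs=y cand={1,2} pick 2 [2->2 ok]
  21: obs=x cand={0} pick 0 [2->0 ok]
  22: obs=y cand={1,2} pick 1 [0->1 ok]
  23: obs=y cand={1,2} pick 2 [1->2 ok]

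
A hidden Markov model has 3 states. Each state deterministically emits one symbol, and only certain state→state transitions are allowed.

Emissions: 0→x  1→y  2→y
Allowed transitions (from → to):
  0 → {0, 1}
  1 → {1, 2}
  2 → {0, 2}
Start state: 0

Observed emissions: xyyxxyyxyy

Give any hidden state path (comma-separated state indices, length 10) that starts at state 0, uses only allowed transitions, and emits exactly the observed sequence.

  t0 'x' -> {0}, take 0 (start)
  t1 'y' -> {1,2}, take 1 (0->1 ok)
  t2 'y' -> {1,2}, take 2 (1->2 ok)
  t3 'x' -> {0}, take 0 (2->0 ok)
  t4 'x' -> {0}, take 0 (0->0 ok)
  t5 'y' -> {1,2}, take 1 (0->1 ok)
  t6 'y' -> {1,2}, take 2 (1->2 ok)
  t7 'x' -> {0}, take 0 (2->0 ok)
  t8 'y' -> {1,2}, take 1 (0->1 ok)
  t9 'y' -> {1,2}, take 1 (1->1 ok)

0,1,2,0,0,1,2,0,1,1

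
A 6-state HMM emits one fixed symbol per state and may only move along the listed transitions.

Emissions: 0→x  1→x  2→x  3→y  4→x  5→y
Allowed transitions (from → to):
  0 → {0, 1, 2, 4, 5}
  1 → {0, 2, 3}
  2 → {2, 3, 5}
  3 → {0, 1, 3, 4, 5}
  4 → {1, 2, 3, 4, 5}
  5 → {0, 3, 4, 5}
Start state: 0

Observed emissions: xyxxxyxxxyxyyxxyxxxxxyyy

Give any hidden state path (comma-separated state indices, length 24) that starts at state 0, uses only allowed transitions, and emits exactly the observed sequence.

  [0] x  {0,1,2,4}  => 0  start
  [1] y  {3,5}  => 5  0->5 ok
  [2] x  {0,1,2,4}  => 0  5->0 ok
  [3] x  {0,1,2,4}  => 2  0->2 ok
  [4] x  {0,1,2,4}  => 2  2->2 ok
  [5] y  {3,5}  => 3  2->3 ok
  [6] x  {0,1,2,4}  => 1  3->1 ok
  [7] x  {0,1,2,4}  => 0  1->0 ok
  [8] x  {0,1,2,4}  => 4  0->4 ok
  [9] y  {3,5}  => 5  4->5 ok
  [10] x  {0,1,2,4}  => 0  5->0 ok
  [11] y  {3,5}  => 5  0->5 ok
  [12] y  {3,5}  => 3  5->3 ok
  [13] x  {0,1,2,4}  => 4  3->4 ok
  [14] x  {0,1,2,4}  => 4  4->4 ok
  [15] y  {3,5}  => 3  4->3 ok
  [16] x  {0,1,2,4}  => 1  3->1 ok
  [17] x  {0,1,2,4}  => 0  1->0 ok
  [18] x  {0,1,2,4}  => 4  0->4 ok
  [19] x  {0,1,2,4}  => 2  4->2 ok
  [20] x  {0,1,2,4}  => 2  2->2 ok
  [21] y  {3,5}  => 3  2->3 ok
  [22] y  {3,5}  => 5  3->5 ok
  [23] y  {3,5}  => 5  5->5 ok

0,5,0,2,2,3,1,0,4,5,0,5,3,4,4,3,1,0,4,2,2,3,5,5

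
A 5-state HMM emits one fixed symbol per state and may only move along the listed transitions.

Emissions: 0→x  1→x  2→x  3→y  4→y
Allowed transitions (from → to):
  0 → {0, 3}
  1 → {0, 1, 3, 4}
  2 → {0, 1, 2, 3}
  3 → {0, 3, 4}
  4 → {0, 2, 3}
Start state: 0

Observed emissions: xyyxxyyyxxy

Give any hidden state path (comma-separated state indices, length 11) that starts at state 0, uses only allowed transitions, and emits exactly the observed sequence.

0,3,4,2,0,3,3,4,0,0,3

  0: obs=x cand={0,1,2} pick 0 [start]
  1: obs=y cand={3,4} pick 3 [0->3 ok]
  2: obs=y cand={3,4} pick 4 [3->4 ok]
  3: obs=x cand={0,1,2} pick 2 [4->2 ok]
  4: obs=x cand={0,1,2} pick 0 [2->0 ok]
  5: obs=y cand={3,4} pick 3 [0->3 ok]
  6: obs=y cand={3,4} pick 3 [3->3 ok]
  7: obs=y cand={3,4} pick 4 [3->4 ok]
  8: obs=x cand={0,1,2} pick 0 [4->0 ok]
  9: obs=x cand={0,1,2} pick 0 [0->0 ok]
  10: obs=y cand={3,4} pick 3 [0->3 ok]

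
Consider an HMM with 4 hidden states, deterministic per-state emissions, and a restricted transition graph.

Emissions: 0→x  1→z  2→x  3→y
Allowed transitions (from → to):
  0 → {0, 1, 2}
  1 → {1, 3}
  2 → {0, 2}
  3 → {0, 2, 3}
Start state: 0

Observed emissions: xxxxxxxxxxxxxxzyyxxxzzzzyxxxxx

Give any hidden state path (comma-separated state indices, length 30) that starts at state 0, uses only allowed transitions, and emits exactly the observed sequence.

  t0 'x' -> {0,2}, take 0 (start)
  t1 'x' -> {0,2}, take 0 (0->0 ok)
  t2 'x' -> {0,2}, take 2 (0->2 ok)
  t3 'x' -> {0,2}, take 0 (2->0 ok)
  t4 'x' -> {0,2}, take 2 (0->2 ok)
  t5 'x' -> {0,2}, take 2 (2->2 ok)
  t6 'x' -> {0,2}, take 0 (2->0 ok)
  t7 'x' -> {0,2}, take 2 (0->2 ok)
  t8 'x' -> {0,2}, take 0 (2->0 ok)
  t9 'x' -> {0,2}, take 0 (0->0 ok)
  t10 'x' -> {0,2}, take 2 (0->2 ok)
  t11 'x' -> {0,2}, take 2 (2->2 ok)
  t12 'x' -> {0,2}, take 0 (2->0 ok)
  t13 'x' -> {0,2}, take 0 (0->0 ok)
  t14 'z' -> {1}, take 1 (0->1 ok)
  t15 'y' -> {3}, take 3 (1->3 ok)
  t16 'y' -> {3}, take 3 (3->3 ok)
  t17 'x' -> {0,2}, take 2 (3->2 ok)
  t18 'x' -> {0,2}, take 2 (2->2 ok)
  t19 'x' -> {0,2}, take 0 (2->0 ok)
  t20 'z' -> {1}, take 1 (0->1 ok)
  t21 'z' -> {1}, take 1 (1->1 ok)
  t22 'z' -> {1}, take 1 (1->1 ok)
  t23 'z' -> {1}, take 1 (1->1 ok)
  t24 'y' -> {3}, take 3 (1->3 ok)
  t25 'x' -> {0,2}, take 0 (3->0 ok)
  t26 'x' -> {0,2}, take 2 (0->2 ok)
  t27 'x' -> {0,2}, take 2 (2->2 ok)
  t28 'x' -> {0,2}, take 2 (2->2 ok)
  t29 'x' -> {0,2}, take 0 (2->0 ok)

0,0,2,0,2,2,0,2,0,0,2,2,0,0,1,3,3,2,2,0,1,1,1,1,3,0,2,2,2,0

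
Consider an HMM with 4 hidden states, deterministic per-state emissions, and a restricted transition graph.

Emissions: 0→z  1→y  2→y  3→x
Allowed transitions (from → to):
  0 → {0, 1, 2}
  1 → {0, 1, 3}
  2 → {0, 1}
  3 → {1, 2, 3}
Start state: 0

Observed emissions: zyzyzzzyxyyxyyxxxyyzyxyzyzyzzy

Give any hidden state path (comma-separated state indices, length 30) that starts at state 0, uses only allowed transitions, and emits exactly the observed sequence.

  pos 0: z in {0}, choose 0; start
  pos 1: y in {1,2}, choose 2; 0->2 ok
  pos 2: z in {0}, choose 0; 2->0 ok
  pos 3: y in {1,2}, choose 2; 0->2 ok
  pos 4: z in {0}, choose 0; 2->0 ok
  pos 5: z in {0}, choose 0; 0->0 ok
  pos 6: z in {0}, choose 0; 0->0 ok
  pos 7: y in {1,2}, choose 1; 0->1 ok
  pos 8: x in {3}, choose 3; 1->3 ok
  pos 9: y in {1,2}, choose 2; 3->2 ok
  pos 10: y in {1,2}, choose 1; 2->1 ok
  pos 11: x in {3}, choose 3; 1->3 ok
  pos 12: y in {1,2}, choose 1; 3->1 ok
  pos 13: y in {1,2}, choose 1; 1->1 ok
  pos 14: x in {3}, choose 3; 1->3 ok
  pos 15: x in {3}, choose 3; 3->3 ok
  pos 16: x in {3}, choose 3; 3->3 ok
  pos 17: y in {1,2}, choose 1; 3->1 ok
  pos 18: y in {1,2}, choose 1; 1->1 ok
  pos 19: z in {0}, choose 0; 1->0 ok
  pos 20: y in {1,2}, choose 1; 0->1 ok
  pos 21: x in {3}, choose 3; 1->3 ok
  pos 22: y in {1,2}, choose 1; 3->1 ok
  pos 23: z in {0}, choose 0; 1->0 ok
  pos 24: y in {1,2}, choose 1; 0->1 ok
  pos 25: z in {0}, choose 0; 1->0 ok
  pos 26: y in {1,2}, choose 1; 0->1 ok
  pos 27: z in {0}, choose 0; 1->0 ok
  pos 28: z in {0}, choose 0; 0->0 ok
  pos 29: y in {1,2}, choose 1; 0->1 ok

0,2,0,2,0,0,0,1,3,2,1,3,1,1,3,3,3,1,1,0,1,3,1,0,1,0,1,0,0,1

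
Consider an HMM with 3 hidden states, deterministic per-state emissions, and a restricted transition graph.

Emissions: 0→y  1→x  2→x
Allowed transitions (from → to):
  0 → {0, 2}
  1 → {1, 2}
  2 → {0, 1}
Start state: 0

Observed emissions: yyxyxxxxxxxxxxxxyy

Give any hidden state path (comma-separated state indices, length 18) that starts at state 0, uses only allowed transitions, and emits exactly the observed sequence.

  t0 'y' -> {0}, take 0 (start)
  t1 'y' -> {0}, take 0 (0->0 ok)
  t2 'x' -> {1,2}, take 2 (0->2 ok)
  t3 'y' -> {0}, take 0 (2->0 ok)
  t4 'x' -> {1,2}, take 2 (0->2 ok)
  t5 'x' -> {1,2}, take 1 (2->1 ok)
  t6 'x' -> {1,2}, take 1 (1->1 ok)
  t7 'x' -> {1,2}, take 2 (1->2 ok)
  t8 'x' -> {1,2}, take 1 (2->1 ok)
  t9 'x' -> {1,2}, take 2 (1->2 ok)
  t10 'x' -> {1,2}, take 1 (2->1 ok)
  t11 'x' -> {1,2}, take 2 (1->2 ok)
  t12 'x' -> {1,2}, take 1 (2->1 ok)
  t13 'x' -> {1,2}, take 1 (1->1 ok)
  t14 'x' -> {1,2}, take 1 (1->1 ok)
  t15 'x' -> {1,2}, take 2 (1->2 ok)
  t16 'y' -> {0}, take 0 (2->0 ok)
  t17 'y' -> {0}, take 0 (0->0 ok)

0,0,2,0,2,1,1,2,1,2,1,2,1,1,1,2,0,0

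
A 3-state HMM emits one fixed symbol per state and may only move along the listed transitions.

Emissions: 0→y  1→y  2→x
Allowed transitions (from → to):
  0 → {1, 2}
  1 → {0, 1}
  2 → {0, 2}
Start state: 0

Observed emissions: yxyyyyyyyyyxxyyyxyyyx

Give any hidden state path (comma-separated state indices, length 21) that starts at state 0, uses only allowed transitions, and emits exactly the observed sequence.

0,2,0,1,1,0,1,1,1,1,0,2,2,0,1,0,2,0,1,0,2

  0: obs=y cand={0,1} pick 0 [start]
  1: obs=x cand={2} pick 2 [0->2 ok]
  2: obs=y cand={0,1} pick 0 [2->0 ok]
  3: obs=y cand={0,1} pick 1 [0->1 ok]
  4: obs=y cand={0,1} pick 1 [1->1 ok]
  5: obs=y cand={0,1} pick 0 [1->0 ok]
  6: obs=y cand={0,1} pick 1 [0->1 ok]
  7: obs=y cand={0,1} pick 1 [1->1 ok]
  8: obs=y cand={0,1} pick 1 [1->1 ok]
  9: obs=y cand={0,1} pick 1 [1->1 ok]
  10: obs=y cand={0,1} pick 0 [1->0 ok]
  11: obs=x cand={2} pick 2 [0->2 ok]
  12: obs=x cand={2} pick 2 [2->2 ok]
  13: obs=y cand={0,1} pick 0 [2->0 ok]
  14: obs=y cand={0,1} pick 1 [0->1 ok]
  15: obs=y cand={0,1} pick 0 [1->0 ok]
  16: obs=x cand={2} pick 2 [0->2 ok]
  17: obs=y cand={0,1} pick 0 [2->0 ok]
  18: obs=y cand={0,1} pick 1 [0->1 ok]
  19: obs=y cand={0,1} pick 0 [1->0 ok]
  20: obs=x cand={2} pick 2 [0->2 ok]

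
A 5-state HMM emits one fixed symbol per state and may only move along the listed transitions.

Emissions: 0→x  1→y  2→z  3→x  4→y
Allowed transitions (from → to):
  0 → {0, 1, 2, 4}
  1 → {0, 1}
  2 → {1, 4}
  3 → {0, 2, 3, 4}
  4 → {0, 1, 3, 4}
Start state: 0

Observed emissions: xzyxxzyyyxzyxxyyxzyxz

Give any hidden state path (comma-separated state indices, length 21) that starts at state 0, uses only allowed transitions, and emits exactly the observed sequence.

  t0 'x' -> {0,3}, take 0 (start)
  t1 'z' -> {2}, take 2 (0->2 ok)
  t2 'y' -> {1,4}, take 4 (2->4 ok)
  t3 'x' -> {0,3}, take 3 (4->3 ok)
  t4 'x' -> {0,3}, take 0 (3->0 ok)
  t5 'z' -> {2}, take 2 (0->2 ok)
  t6 'y' -> {1,4}, take 1 (2->1 ok)
  t7 'y' -> {1,4}, take 1 (1->1 ok)
  t8 'y' -> {1,4}, take 1 (1->1 ok)
  t9 'x' -> {0,3}, take 0 (1->0 ok)
  t10 'z' -> {2}, take 2 (0->2 ok)
  t11 'y' -> {1,4}, take 1 (2->1 ok)
  t12 'x' -> {0,3}, take 0 (1->0 ok)
  t13 'x' -> {0,3}, take 0 (0->0 ok)
  t14 'y' -> {1,4}, take 4 (0->4 ok)
  t15 'y' -> {1,4}, take 1 (4->1 ok)
  t16 'x' -> {0,3}, take 0 (1->0 ok)
  t17 'z' -> {2}, take 2 (0->2 ok)
  t18 'y' -> {1,4}, take 1 (2->1 ok)
  t19 'x' -> {0,3}, take 0 (1->0 ok)
  t20 'z' -> {2}, take 2 (0->2 ok)

0,2,4,3,0,2,1,1,1,0,2,1,0,0,4,1,0,2,1,0,2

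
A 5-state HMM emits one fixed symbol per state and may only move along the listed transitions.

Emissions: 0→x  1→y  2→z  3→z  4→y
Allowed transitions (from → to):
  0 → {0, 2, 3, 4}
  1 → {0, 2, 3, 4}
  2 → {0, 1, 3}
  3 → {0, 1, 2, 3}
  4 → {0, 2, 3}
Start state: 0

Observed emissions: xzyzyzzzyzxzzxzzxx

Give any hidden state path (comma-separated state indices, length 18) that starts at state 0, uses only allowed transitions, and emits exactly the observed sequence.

  pos 0: x in {0}, choose 0; start
  pos 1: z in {2,3}, choose 3; 0->3 ok
  pos 2: y in {1,4}, choose 1; 3->1 ok
  pos 3: z in {2,3}, choose 3; 1->3 ok
  pos 4: y in {1,4}, choose 1; 3->1 ok
  pos 5: z in {2,3}, choose 3; 1->3 ok
  pos 6: z in {2,3}, choose 2; 3->2 ok
  pos 7: z in {2,3}, choose 3; 2->3 ok
  pos 8: y in {1,4}, choose 1; 3->1 ok
  pos 9: z in {2,3}, choose 2; 1->2 ok
  pos 10: x in {0}, choose 0; 2->0 ok
  pos 11: z in {2,3}, choose 3; 0->3 ok
  pos 12: z in {2,3}, choose 3; 3->3 ok
  pos 13: x in {0}, choose 0; 3->0 ok
  pos 14: z in {2,3}, choose 3; 0->3 ok
  pos 15: z in {2,3}, choose 3; 3->3 ok
  pos 16: x in {0}, choose 0; 3->0 ok
  pos 17: x in {0}, choose 0; 0->0 ok

0,3,1,3,1,3,2,3,1,2,0,3,3,0,3,3,0,0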